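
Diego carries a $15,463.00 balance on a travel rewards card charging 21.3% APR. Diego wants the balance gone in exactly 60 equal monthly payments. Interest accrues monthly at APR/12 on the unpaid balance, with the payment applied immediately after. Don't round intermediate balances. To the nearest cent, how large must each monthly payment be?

$420.94

Monthly rate r = 21.3%/12 = 1.775% = 0.01775.
Level-payment amortization: P = B₀·r / (1 − (1+r)^(−n)) = 15463.00·0.01775 / (1 − 1.01775^(−60)).
Denominator 1 − (1+r)^(−60) = 0.652036783.
P = 274.468 / 0.652036783 ≈ 420.94.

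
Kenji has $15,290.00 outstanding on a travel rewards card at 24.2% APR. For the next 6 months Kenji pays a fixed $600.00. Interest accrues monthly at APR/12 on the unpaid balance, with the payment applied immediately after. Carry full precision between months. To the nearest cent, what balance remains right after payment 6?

$13,449.46

Monthly rate r = 24.2%/12 = 2.01667% = 0.0201667.
Each month: B ← B·(1+r) − $600.00.
Month 1: interest $308.35; balance after payment $14,998.35.
Month 2: interest $302.47; balance after payment $14,700.82.
Month 3: interest $296.47; balance after payment $14,397.28.
Month 4: interest $290.35; balance after payment $14,087.63.
Month 5: interest $284.10; balance after payment $13,771.73.
Month 6: interest $277.73; balance after payment $13,449.46.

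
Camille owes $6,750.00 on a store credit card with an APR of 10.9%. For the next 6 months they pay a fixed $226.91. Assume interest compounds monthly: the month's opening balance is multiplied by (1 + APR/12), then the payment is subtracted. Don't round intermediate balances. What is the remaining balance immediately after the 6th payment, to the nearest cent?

$5,733.58

Monthly rate r = 10.9%/12 = 0.908333% = 0.00908333.
Each month: B ← B·(1+r) − $226.91.
Month 1: interest $61.31; balance after payment $6,584.40.
Month 2: interest $59.81; balance after payment $6,417.30.
Month 3: interest $58.29; balance after payment $6,248.68.
Month 4: interest $56.76; balance after payment $6,078.53.
Month 5: interest $55.21; balance after payment $5,906.83.
Month 6: interest $53.65; balance after payment $5,733.58.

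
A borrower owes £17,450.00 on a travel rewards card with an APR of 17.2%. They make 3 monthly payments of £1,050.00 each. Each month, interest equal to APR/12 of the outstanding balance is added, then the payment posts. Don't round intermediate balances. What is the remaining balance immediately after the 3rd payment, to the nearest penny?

£15,015.79

Monthly rate r = 17.2%/12 = 1.43333% = 0.0143333.
Each month: B ← B·(1+r) − £1,050.00.
Month 1: interest £250.12; balance after payment £16,650.12.
Month 2: interest £238.65; balance after payment £15,838.77.
Month 3: interest £227.02; balance after payment £15,015.79.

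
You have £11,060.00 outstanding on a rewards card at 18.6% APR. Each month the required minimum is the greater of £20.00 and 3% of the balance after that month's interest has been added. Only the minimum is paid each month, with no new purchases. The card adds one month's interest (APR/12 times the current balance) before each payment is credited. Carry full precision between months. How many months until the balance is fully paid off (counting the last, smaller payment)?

234 months

Monthly rate r = 18.6%/12 = 1.55% = 0.0155.
While 3% of the post-interest balance exceeds £20.00, each month B ← (B·(1+r))·(1 − 0.03), i.e. B shrinks by the factor (1+r)·0.97 = 0.98503.
This holds for months 1–188. Entering month 189 the balance is £649.63; 3% of the post-interest balance is now below £20.00, so the flat £20.00 minimum applies from here.
From month 189 a fixed £20.00 at rate r clears £649.63 in 46 more payments. Total: 188 + 46 = 234 months.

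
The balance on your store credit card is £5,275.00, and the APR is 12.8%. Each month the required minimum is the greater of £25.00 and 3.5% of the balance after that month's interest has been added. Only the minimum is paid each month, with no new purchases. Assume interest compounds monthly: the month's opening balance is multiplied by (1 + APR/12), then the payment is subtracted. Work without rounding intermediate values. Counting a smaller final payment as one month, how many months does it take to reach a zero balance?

Monthly rate r = 12.8%/12 = 1.06667% = 0.0106667.
While 3.5% of the post-interest balance exceeds £25.00, each month B ← (B·(1+r))·(1 − 0.035), i.e. B shrinks by the factor (1+r)·0.965 = 0.97529.
This holds for months 1–81. Entering month 82 the balance is £695.31; 3.5% of the post-interest balance is now below £25.00, so the flat £25.00 minimum applies from here.
From month 82 a fixed £25.00 at rate r clears £695.31 in 34 more payments. Total: 81 + 34 = 115 months.

115 months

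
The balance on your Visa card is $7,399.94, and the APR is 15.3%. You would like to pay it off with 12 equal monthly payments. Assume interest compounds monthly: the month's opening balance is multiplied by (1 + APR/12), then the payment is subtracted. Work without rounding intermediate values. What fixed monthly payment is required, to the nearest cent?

Monthly rate r = 15.3%/12 = 1.275% = 0.01275.
Level-payment amortization: P = B₀·r / (1 − (1+r)^(−n)) = 7399.94·0.01275 / (1 − 1.01275^(−12)).
Denominator 1 − (1+r)^(−12) = 0.141039926.
P = 94.3492 / 0.141039926 ≈ 668.95.

$668.95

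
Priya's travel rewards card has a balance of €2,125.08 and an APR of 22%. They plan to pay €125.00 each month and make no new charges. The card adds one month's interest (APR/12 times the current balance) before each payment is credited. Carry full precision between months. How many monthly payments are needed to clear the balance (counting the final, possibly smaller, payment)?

21 payments

Monthly rate r = 22%/12 = 1.83333% = 0.0183333.
Recurrence: B ← B·(1+r) − €125.00.
Month 1: interest €38.96; balance after payment €2,039.04.
Month 2: interest €37.38; balance after payment €1,951.42.
Closed form: n = −ln(1 − rB₀/P)/ln(1+r) = −ln(0.68832)/ln(1.01833) ≈ 20.559, so the balance reaches zero during payment 21.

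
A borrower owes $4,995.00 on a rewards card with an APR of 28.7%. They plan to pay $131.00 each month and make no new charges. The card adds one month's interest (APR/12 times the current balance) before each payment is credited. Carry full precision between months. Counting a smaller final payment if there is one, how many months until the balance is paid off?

103 months

Monthly rate r = 28.7%/12 = 2.39167% = 0.0239167.
Recurrence: B ← B·(1+r) − $131.00.
Month 1: interest $119.46; balance after payment $4,983.46.
Month 2: interest $119.19; balance after payment $4,971.65.
Closed form: n = −ln(1 − rB₀/P)/ln(1+r) = −ln(0.088063)/ln(1.02392) ≈ 102.800, so the balance reaches zero during payment 103.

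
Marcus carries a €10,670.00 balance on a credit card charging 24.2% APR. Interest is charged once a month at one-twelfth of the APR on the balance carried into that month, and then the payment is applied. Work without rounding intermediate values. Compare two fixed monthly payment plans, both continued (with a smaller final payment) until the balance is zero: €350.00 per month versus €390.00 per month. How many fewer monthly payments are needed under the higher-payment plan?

Monthly rate r = 24.2%/12 = 2.01667% = 0.0201667.
At €350.00/mo: n = ⌈−ln(1 − rB₀/P)/ln(1+r)⌉ = 48 payments (last €273.67); total interest = total paid − €10,670.00 = €6,053.67.
At €390.00/mo: 41 payments (last €73.64); total interest €5,003.64.
Payments saved = 48 − 41 = 7.

7 fewer payments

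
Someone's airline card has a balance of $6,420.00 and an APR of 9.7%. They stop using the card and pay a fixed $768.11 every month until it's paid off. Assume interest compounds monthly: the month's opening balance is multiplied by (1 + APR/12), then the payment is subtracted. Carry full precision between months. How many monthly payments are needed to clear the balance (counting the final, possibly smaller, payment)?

Monthly rate r = 9.7%/12 = 0.808333% = 0.00808333.
Recurrence: B ← B·(1+r) − $768.11.
Month 1: interest $51.89; balance after payment $5,703.79.
Month 2: interest $46.11; balance after payment $4,981.78.
Closed form: n = −ln(1 − rB₀/P)/ln(1+r) = −ln(0.93244)/ln(1.00808) ≈ 8.689, so the balance reaches zero during payment 9.

9 months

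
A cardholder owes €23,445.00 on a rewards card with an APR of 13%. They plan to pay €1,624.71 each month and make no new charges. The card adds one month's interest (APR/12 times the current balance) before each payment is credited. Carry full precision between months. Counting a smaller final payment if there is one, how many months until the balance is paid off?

Monthly rate r = 13%/12 = 1.08333% = 0.0108333.
Recurrence: B ← B·(1+r) − €1,624.71.
Month 1: interest €253.99; balance after payment €22,074.28.
Month 2: interest €239.14; balance after payment €20,688.71.
Closed form: n = −ln(1 − rB₀/P)/ln(1+r) = −ln(0.84367)/ln(1.01083) ≈ 15.776, so the balance reaches zero during payment 16.

16 payments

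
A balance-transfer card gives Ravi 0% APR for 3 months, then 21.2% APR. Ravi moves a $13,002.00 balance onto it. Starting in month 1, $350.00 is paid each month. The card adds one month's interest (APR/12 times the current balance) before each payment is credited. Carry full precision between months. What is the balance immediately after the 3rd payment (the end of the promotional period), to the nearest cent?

$11,952.00

Promo months 1–3 at r₀ = 0%/12 = 0; months 4+ at r₁ = 21.2%/12 = 0.0176667.
After month 3 (no interest yet): B = $13,002.00 − 3·$350.00 = $11,952.00.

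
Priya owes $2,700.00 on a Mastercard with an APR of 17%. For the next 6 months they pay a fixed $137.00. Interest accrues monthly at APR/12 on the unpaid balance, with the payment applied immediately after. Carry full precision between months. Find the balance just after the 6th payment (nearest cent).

Monthly rate r = 17%/12 = 1.41667% = 0.0141667.
Each month: B ← B·(1+r) − $137.00.
Month 1: interest $38.25; balance after payment $2,601.25.
Month 2: interest $36.85; balance after payment $2,501.10.
Month 3: interest $35.43; balance after payment $2,399.53.
Month 4: interest $33.99; balance after payment $2,296.53.
Month 5: interest $32.53; balance after payment $2,192.06.
Month 6: interest $31.05; balance after payment $2,086.12.

$2,086.12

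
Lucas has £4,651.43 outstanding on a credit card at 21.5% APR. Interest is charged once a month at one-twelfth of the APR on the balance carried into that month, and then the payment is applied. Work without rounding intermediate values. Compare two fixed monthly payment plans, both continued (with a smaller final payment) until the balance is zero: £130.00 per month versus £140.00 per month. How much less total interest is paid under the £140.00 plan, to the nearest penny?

Monthly rate r = 21.5%/12 = 1.79167% = 0.0179167.
At £130.00/mo: n = ⌈−ln(1 − rB₀/P)/ln(1+r)⌉ = 58 payments (last £91.00); total interest = total paid − £4,651.43 = £2,849.57.
At £140.00/mo: 51 payments (last £131.24); total interest £2,479.81.
Interest saved = £2,849.57 − £2,479.81 = £369.76.

£369.76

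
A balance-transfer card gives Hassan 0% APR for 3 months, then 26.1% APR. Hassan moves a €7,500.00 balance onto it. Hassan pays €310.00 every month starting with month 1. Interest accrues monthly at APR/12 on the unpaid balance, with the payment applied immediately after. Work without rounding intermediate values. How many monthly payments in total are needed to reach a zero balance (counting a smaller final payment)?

Promo months 1–3 at r₀ = 0%/12 = 0; months 4+ at r₁ = 26.1%/12 = 0.02175.
After month 3 (no interest yet): B = €7,500.00 − 3·€310.00 = €6,570.00.
Then at r₁ with €310.00/mo: n₂ = −ln(1 − r₁·B/P)/ln(1+r₁) ≈ 28.72 → 29 more payments.

32 payments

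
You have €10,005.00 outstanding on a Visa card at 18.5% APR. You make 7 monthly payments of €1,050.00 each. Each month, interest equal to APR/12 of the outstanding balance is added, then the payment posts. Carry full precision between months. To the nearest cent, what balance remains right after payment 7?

Monthly rate r = 18.5%/12 = 1.54167% = 0.0154167.
Each month: B ← B·(1+r) − €1,050.00.
Month 1: interest €154.24; balance after payment €9,109.24.
Month 2: interest €140.43; balance after payment €8,199.68.
Month 3: interest €126.41; balance after payment €7,276.09.
Month 4: interest €112.17; balance after payment €6,338.26.
Month 5: interest €97.71; balance after payment €5,385.98.
Month 6: interest €83.03; balance after payment €4,419.01.
Month 7: interest €68.13; balance after payment €3,437.14.

€3,437.14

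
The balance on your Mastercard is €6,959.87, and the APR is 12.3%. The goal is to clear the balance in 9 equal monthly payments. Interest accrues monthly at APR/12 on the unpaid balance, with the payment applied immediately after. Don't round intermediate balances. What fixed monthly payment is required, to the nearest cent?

Monthly rate r = 12.3%/12 = 1.025% = 0.01025.
Level-payment amortization: P = B₀·r / (1 − (1+r)^(−n)) = 6959.87·0.01025 / (1 − 1.01025^(−9)).
Denominator 1 − (1+r)^(−9) = 0.0876945528.
P = 71.3387 / 0.0876945528 ≈ 813.49.

€813.49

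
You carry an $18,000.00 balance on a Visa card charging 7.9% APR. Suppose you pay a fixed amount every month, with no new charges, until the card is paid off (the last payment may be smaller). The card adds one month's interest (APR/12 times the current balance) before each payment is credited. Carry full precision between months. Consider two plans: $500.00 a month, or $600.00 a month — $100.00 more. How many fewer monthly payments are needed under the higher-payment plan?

Monthly rate r = 7.9%/12 = 0.658333% = 0.00658333.
At $500.00/mo: n = ⌈−ln(1 − rB₀/P)/ln(1+r)⌉ = 42 payments (last $111.93); total interest = total paid − $18,000.00 = $2,611.93.
At $600.00/mo: 34 payments (last $319.19); total interest $2,119.19.
Payments saved = 42 − 34 = 8.

8 fewer payments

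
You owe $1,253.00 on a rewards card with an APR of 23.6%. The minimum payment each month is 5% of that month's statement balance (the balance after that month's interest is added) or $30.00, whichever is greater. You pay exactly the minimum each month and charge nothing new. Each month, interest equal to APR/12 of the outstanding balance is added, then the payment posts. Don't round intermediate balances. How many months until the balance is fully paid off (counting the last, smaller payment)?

49 months

Monthly rate r = 23.6%/12 = 1.96667% = 0.0196667.
While 5% of the post-interest balance exceeds $30.00, each month B ← (B·(1+r))·(1 − 0.05), i.e. B shrinks by the factor (1+r)·0.95 = 0.96868.
This holds for months 1–24. Entering month 25 the balance is $583.87; 5% of the post-interest balance is now below $30.00, so the flat $30.00 minimum applies from here.
From month 25 a fixed $30.00 at rate r clears $583.87 in 25 more payments. Total: 24 + 25 = 49 months.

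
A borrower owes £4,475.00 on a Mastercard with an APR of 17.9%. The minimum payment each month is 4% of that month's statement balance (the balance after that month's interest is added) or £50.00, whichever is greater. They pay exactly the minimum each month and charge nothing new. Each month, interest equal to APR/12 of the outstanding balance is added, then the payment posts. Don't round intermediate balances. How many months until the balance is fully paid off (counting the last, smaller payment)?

81 months

Monthly rate r = 17.9%/12 = 1.49167% = 0.0149167.
While 4% of the post-interest balance exceeds £50.00, each month B ← (B·(1+r))·(1 − 0.04), i.e. B shrinks by the factor (1+r)·0.96 = 0.97432.
This holds for months 1–50. Entering month 51 the balance is £1,218.64; 4% of the post-interest balance is now below £50.00, so the flat £50.00 minimum applies from here.
From month 51 a fixed £50.00 at rate r clears £1,218.64 in 31 more payments. Total: 50 + 31 = 81 months.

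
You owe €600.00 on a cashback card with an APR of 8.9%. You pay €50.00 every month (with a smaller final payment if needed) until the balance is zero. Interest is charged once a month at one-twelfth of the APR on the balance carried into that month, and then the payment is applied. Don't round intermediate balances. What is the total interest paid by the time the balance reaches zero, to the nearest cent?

€30.77

Monthly rate r = 8.9%/12 = 0.741667% = 0.00741667.
Payoff takes n = ⌈−ln(1 − rB₀/P)/ln(1+r)⌉ = ⌈12.615⌉ = 13 payments; the last is €30.77.
Total paid = 12·€50.00 + €30.77 = €630.77.
Total interest = total paid − principal = €630.77 − €600.00 = €30.77.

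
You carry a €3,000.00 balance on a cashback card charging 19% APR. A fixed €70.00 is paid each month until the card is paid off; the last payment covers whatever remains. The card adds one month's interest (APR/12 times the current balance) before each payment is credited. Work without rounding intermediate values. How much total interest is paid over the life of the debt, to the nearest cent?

€2,057.53

Monthly rate r = 19%/12 = 1.58333% = 0.0158333.
Payoff takes n = ⌈−ln(1 − rB₀/P)/ln(1+r)⌉ = ⌈72.249⌉ = 73 payments; the last is €17.53.
Total paid = 72·€70.00 + €17.53 = €5,057.53.
Total interest = total paid − principal = €5,057.53 − €3,000.00 = €2,057.53.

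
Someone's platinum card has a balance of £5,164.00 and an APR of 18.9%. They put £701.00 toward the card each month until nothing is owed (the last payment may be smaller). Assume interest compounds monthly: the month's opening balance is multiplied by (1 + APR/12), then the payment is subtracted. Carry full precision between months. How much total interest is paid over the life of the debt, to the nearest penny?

£368.61

Monthly rate r = 18.9%/12 = 1.575% = 0.01575.
Payoff takes n = ⌈−ln(1 − rB₀/P)/ln(1+r)⌉ = ⌈7.892⌉ = 8 payments; the last is £625.61.
Total paid = 7·£701.00 + £625.61 = £5,532.61.
Total interest = total paid − principal = £5,532.61 − £5,164.00 = £368.61.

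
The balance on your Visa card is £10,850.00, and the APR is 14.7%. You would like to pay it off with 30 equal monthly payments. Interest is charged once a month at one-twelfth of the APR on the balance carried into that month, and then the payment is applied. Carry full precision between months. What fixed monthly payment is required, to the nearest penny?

£434.37

Monthly rate r = 14.7%/12 = 1.225% = 0.01225.
Level-payment amortization: P = B₀·r / (1 − (1+r)^(−n)) = 10850.00·0.01225 / (1 − 1.01225^(−30)).
Denominator 1 − (1+r)^(−30) = 0.305988868.
P = 132.912 / 0.305988868 ≈ 434.37.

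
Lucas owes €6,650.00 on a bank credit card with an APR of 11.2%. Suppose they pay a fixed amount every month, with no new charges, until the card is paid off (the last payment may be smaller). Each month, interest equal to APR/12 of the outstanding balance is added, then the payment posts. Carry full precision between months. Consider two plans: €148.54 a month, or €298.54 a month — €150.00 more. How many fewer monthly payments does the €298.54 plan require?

33 fewer payments

Monthly rate r = 11.2%/12 = 0.933333% = 0.00933333.
At €148.54/mo: n = ⌈−ln(1 − rB₀/P)/ln(1+r)⌉ = 59 payments (last €35.23); total interest = total paid − €6,650.00 = €2,000.55.
At €298.54/mo: 26 payments (last €26.38); total interest €839.88.
Payments saved = 59 − 26 = 33.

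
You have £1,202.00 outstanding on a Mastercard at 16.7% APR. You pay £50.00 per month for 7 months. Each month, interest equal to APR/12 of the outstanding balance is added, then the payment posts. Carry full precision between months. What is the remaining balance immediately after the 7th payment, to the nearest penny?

Monthly rate r = 16.7%/12 = 1.39167% = 0.0139167.
Each month: B ← B·(1+r) − £50.00.
Month 1: interest £16.73; balance after payment £1,168.73.
Month 2: interest £16.26; balance after payment £1,134.99.
Month 3: interest £15.80; balance after payment £1,100.79.
Month 4: interest £15.32; balance after payment £1,066.11.
Month 5: interest £14.84; balance after payment £1,030.94.
Month 6: interest £14.35; balance after payment £995.29.
Month 7: interest £13.85; balance after payment £959.14.

£959.14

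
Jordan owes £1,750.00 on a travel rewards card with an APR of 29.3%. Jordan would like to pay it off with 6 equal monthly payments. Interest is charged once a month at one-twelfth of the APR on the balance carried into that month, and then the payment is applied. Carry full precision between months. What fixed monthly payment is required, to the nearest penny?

Monthly rate r = 29.3%/12 = 2.44167% = 0.0244167.
Level-payment amortization: P = B₀·r / (1 − (1+r)^(−n)) = 1750.00·0.0244167 / (1 − 1.02442^(−6)).
Denominator 1 − (1+r)^(−6) = 0.134752832.
P = 42.7292 / 0.134752832 ≈ 317.09.

£317.09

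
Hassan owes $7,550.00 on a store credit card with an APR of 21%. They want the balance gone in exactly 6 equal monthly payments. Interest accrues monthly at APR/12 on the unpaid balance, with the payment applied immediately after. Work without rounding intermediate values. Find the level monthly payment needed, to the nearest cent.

$1,336.52

Monthly rate r = 21%/12 = 1.75% = 0.0175.
Level-payment amortization: P = B₀·r / (1 − (1+r)^(−n)) = 7550.00·0.0175 / (1 − 1.0175^(−6)).
Denominator 1 − (1+r)^(−6) = 0.0988574583.
P = 132.125 / 0.0988574583 ≈ 1336.52.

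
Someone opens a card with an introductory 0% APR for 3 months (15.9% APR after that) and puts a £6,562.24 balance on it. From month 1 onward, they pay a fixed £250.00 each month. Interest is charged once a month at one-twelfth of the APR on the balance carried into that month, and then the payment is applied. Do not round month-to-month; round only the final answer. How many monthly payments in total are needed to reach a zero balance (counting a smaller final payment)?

31 months

Promo months 1–3 at r₀ = 0%/12 = 0; months 4+ at r₁ = 15.9%/12 = 0.01325.
After month 3 (no interest yet): B = £6,562.24 − 3·£250.00 = £5,812.24.
Then at r₁ with £250.00/mo: n₂ = −ln(1 − r₁·B/P)/ln(1+r₁) ≈ 27.98 → 28 more payments.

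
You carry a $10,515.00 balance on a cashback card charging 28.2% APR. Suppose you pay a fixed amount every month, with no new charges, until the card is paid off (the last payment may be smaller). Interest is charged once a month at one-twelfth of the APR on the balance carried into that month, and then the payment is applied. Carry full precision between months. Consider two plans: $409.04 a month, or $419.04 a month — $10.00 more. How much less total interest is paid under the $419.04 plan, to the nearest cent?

$245.68

Monthly rate r = 28.2%/12 = 2.35% = 0.0235.
At $409.04/mo: n = ⌈−ln(1 − rB₀/P)/ln(1+r)⌉ = 40 payments (last $365.08); total interest = total paid − $10,515.00 = $5,802.64.
At $419.04/mo: 39 payments (last $148.44); total interest $5,556.96.
Interest saved = $5,802.64 − $5,556.96 = $245.68.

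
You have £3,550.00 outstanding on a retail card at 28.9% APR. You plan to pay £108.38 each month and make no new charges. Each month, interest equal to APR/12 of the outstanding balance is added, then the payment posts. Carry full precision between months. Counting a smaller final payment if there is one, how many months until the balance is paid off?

66 months

Monthly rate r = 28.9%/12 = 2.40833% = 0.0240833.
Recurrence: B ← B·(1+r) − £108.38.
Month 1: interest £85.50; balance after payment £3,527.12.
Month 2: interest £84.94; balance after payment £3,503.68.
Closed form: n = −ln(1 − rB₀/P)/ln(1+r) = −ln(0.21115)/ln(1.02408) ≈ 65.350, so the balance reaches zero during payment 66.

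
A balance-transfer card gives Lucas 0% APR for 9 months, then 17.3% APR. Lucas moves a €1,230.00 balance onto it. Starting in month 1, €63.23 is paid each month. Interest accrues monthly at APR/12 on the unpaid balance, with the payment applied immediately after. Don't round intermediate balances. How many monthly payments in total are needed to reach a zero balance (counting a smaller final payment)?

21 months

Promo months 1–9 at r₀ = 0%/12 = 0; months 10+ at r₁ = 17.3%/12 = 0.0144167.
After month 9 (no interest yet): B = €1,230.00 − 9·€63.23 = €660.93.
Then at r₁ with €63.23/mo: n₂ = −ln(1 − r₁·B/P)/ln(1+r₁) ≈ 11.41 → 12 more payments.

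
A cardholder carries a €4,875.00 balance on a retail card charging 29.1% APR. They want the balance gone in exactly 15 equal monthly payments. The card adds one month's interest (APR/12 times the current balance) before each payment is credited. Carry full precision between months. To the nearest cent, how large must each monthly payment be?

€391.57

Monthly rate r = 29.1%/12 = 2.425% = 0.02425.
Level-payment amortization: P = B₀·r / (1 − (1+r)^(−n)) = 4875.00·0.02425 / (1 − 1.02425^(−15)).
Denominator 1 − (1+r)^(−15) = 0.301911617.
P = 118.219 / 0.301911617 ≈ 391.57.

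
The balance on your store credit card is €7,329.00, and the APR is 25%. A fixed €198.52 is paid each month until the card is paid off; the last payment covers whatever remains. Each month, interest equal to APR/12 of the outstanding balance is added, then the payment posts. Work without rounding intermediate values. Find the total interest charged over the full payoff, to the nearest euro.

€6,785

Monthly rate r = 25%/12 = 2.08333% = 0.0208333.
Payoff takes n = ⌈−ln(1 − rB₀/P)/ln(1+r)⌉ = ⌈71.093⌉ = 72 payments; the last is €18.73.
Total paid = 71·€198.52 + €18.73 = €14,113.65.
Total interest = total paid − principal = €14,113.65 − €7,329.00 = €6,784.65.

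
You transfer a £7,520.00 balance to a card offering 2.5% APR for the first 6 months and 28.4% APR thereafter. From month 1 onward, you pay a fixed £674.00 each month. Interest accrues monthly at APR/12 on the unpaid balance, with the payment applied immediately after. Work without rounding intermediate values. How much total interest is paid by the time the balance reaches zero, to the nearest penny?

£361.20

Promo months 1–6 at r₀ = 2.5%/12 = 0.00208333; months 7+ at r₁ = 28.4%/12 = 0.0236667.
After month 6: iterate B ← B·(1+r₀) − £674.00 for 6 months → £3,549.37.
Then at r₁ with £674.00/mo: n₂ = −ln(1 − r₁·B/P)/ln(1+r₁) ≈ 5.69 → 6 more payments.
Total paid = 11·£674.00 + £467.20 = £7,881.20; interest = £7,881.20 − £7,520.00 = £361.20.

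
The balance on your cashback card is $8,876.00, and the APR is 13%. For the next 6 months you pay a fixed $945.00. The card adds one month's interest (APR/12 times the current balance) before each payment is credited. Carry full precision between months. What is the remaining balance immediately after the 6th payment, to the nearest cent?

Monthly rate r = 13%/12 = 1.08333% = 0.0108333.
Each month: B ← B·(1+r) − $945.00.
Month 1: interest $96.16; balance after payment $8,027.16.
Month 2: interest $86.96; balance after payment $7,169.12.
Month 3: interest $77.67; balance after payment $6,301.78.
Month 4: interest $68.27; balance after payment $5,425.05.
Month 5: interest $58.77; balance after payment $4,538.82.
Month 6: interest $49.17; balance after payment $3,642.99.

$3,642.99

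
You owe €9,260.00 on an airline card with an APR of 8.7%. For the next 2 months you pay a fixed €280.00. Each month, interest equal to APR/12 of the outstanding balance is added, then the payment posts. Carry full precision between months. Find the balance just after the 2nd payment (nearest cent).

€8,832.73

Monthly rate r = 8.7%/12 = 0.725% = 0.00725.
Each month: B ← B·(1+r) − €280.00.
Month 1: interest €67.13; balance after payment €9,047.14.
Month 2: interest €65.59; balance after payment €8,832.73.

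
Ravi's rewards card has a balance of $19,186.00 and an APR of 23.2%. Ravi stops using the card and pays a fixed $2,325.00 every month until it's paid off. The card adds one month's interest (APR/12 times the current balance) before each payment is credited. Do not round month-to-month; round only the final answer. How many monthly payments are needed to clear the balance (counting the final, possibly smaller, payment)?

Monthly rate r = 23.2%/12 = 1.93333% = 0.0193333.
Recurrence: B ← B·(1+r) − $2,325.00.
Month 1: interest $370.93; balance after payment $17,231.93.
Month 2: interest $333.15; balance after payment $15,240.08.
Closed form: n = −ln(1 − rB₀/P)/ln(1+r) = −ln(0.84046)/ln(1.01933) ≈ 9.077, so the balance reaches zero during payment 10.

10 payments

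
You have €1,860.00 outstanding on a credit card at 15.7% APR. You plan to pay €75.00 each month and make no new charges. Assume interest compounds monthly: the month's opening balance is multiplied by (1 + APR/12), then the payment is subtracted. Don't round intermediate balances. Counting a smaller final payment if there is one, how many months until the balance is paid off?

31 months

Monthly rate r = 15.7%/12 = 1.30833% = 0.0130833.
Recurrence: B ← B·(1+r) − €75.00.
Month 1: interest €24.33; balance after payment €1,809.34.
Month 2: interest €23.67; balance after payment €1,758.01.
Closed form: n = −ln(1 − rB₀/P)/ln(1+r) = −ln(0.67553)/ln(1.01308) ≈ 30.177, so the balance reaches zero during payment 31.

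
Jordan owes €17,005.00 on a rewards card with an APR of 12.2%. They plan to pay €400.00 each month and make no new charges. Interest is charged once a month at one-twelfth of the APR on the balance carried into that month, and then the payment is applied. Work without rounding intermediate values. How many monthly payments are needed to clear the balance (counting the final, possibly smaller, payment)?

Monthly rate r = 12.2%/12 = 1.01667% = 0.0101667.
Recurrence: B ← B·(1+r) − €400.00.
Month 1: interest €172.88; balance after payment €16,777.88.
Month 2: interest €170.58; balance after payment €16,548.46.
Closed form: n = −ln(1 − rB₀/P)/ln(1+r) = −ln(0.56779)/ln(1.01017) ≈ 55.955, so the balance reaches zero during payment 56.

56 payments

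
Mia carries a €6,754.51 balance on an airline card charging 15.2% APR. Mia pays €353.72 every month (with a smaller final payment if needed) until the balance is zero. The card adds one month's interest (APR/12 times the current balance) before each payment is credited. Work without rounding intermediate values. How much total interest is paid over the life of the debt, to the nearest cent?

Monthly rate r = 15.2%/12 = 1.26667% = 0.0126667.
Payoff takes n = ⌈−ln(1 − rB₀/P)/ln(1+r)⌉ = ⌈22.000⌉ = 22 payments; the last is €353.57.
Total paid = 21·€353.72 + €353.57 = €7,781.69.
Total interest = total paid − principal = €7,781.69 − €6,754.51 = €1,027.18.

€1,027.18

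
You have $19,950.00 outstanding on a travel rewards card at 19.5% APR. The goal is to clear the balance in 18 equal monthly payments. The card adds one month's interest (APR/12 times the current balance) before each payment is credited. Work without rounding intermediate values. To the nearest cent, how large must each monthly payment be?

$1,287.24

Monthly rate r = 19.5%/12 = 1.625% = 0.01625.
Level-payment amortization: P = B₀·r / (1 − (1+r)^(−n)) = 19950.00·0.01625 / (1 − 1.01625^(−18)).
Denominator 1 − (1+r)^(−18) = 0.251847821.
P = 324.188 / 0.251847821 ≈ 1287.24.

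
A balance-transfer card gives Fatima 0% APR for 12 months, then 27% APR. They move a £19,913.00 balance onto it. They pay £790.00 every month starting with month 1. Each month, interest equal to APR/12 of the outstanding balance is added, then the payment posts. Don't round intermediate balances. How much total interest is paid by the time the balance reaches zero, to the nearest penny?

Promo months 1–12 at r₀ = 0%/12 = 0; months 13+ at r₁ = 27%/12 = 0.0225.
After month 12 (no interest yet): B = £19,913.00 − 12·£790.00 = £10,433.00.
Then at r₁ with £790.00/mo: n₂ = −ln(1 − r₁·B/P)/ln(1+r₁) ≈ 15.85 → 16 more payments.
Total paid = 27·£790.00 + £670.11 = £22,000.11; interest = £22,000.11 − £19,913.00 = £2,087.11.

£2,087.11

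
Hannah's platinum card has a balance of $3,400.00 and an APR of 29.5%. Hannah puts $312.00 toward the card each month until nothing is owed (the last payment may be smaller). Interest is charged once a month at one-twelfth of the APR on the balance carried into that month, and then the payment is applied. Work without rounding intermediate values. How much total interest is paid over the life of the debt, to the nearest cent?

$606.58

Monthly rate r = 29.5%/12 = 2.45833% = 0.0245833.
Payoff takes n = ⌈−ln(1 − rB₀/P)/ln(1+r)⌉ = ⌈12.840⌉ = 13 payments; the last is $262.58.
Total paid = 12·$312.00 + $262.58 = $4,006.58.
Total interest = total paid − principal = $4,006.58 − $3,400.00 = $606.58.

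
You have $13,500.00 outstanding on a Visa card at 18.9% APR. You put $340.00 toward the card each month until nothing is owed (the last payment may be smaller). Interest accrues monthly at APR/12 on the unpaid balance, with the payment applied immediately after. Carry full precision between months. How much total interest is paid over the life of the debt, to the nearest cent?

$7,861.48

Monthly rate r = 18.9%/12 = 1.575% = 0.01575.
Payoff takes n = ⌈−ln(1 − rB₀/P)/ln(1+r)⌉ = ⌈62.827⌉ = 63 payments; the last is $281.48.
Total paid = 62·$340.00 + $281.48 = $21,361.48.
Total interest = total paid − principal = $21,361.48 − $13,500.00 = $7,861.48.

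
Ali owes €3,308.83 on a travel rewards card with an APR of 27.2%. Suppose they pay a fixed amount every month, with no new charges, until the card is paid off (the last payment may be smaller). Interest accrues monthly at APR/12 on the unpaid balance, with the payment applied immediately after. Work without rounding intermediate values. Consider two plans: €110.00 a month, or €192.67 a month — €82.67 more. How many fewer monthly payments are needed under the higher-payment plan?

30 fewer payments

Monthly rate r = 27.2%/12 = 2.26667% = 0.0226667.
At €110.00/mo: n = ⌈−ln(1 − rB₀/P)/ln(1+r)⌉ = 52 payments (last €10.13); total interest = total paid − €3,308.83 = €2,311.30.
At €192.67/mo: 22 payments (last €192.64); total interest €929.88.
Payments saved = 52 − 22 = 30.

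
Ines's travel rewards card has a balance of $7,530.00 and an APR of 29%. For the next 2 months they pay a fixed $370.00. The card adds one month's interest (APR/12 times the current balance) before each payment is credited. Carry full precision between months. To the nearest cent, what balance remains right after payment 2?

Monthly rate r = 29%/12 = 2.41667% = 0.0241667.
Each month: B ← B·(1+r) − $370.00.
Month 1: interest $181.97; balance after payment $7,341.98.
Month 2: interest $177.43; balance after payment $7,149.41.

$7,149.41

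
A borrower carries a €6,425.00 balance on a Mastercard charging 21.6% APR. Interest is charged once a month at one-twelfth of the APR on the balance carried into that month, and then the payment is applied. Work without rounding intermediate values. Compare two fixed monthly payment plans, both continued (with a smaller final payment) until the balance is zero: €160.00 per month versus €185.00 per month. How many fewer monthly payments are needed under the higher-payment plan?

Monthly rate r = 21.6%/12 = 1.8% = 0.018.
At €160.00/mo: n = ⌈−ln(1 − rB₀/P)/ln(1+r)⌉ = 72 payments (last €147.43); total interest = total paid − €6,425.00 = €5,082.43.
At €185.00/mo: 55 payments (last €184.94); total interest €3,749.94.
Payments saved = 72 − 55 = 17.

17 fewer payments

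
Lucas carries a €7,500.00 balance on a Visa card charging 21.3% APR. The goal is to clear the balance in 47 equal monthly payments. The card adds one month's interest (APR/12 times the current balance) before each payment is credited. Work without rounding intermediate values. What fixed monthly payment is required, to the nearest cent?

€236.62

Monthly rate r = 21.3%/12 = 1.775% = 0.01775.
Level-payment amortization: P = B₀·r / (1 − (1+r)^(−n)) = 7500.00·0.01775 / (1 − 1.01775^(−47)).
Denominator 1 − (1+r)^(−47) = 0.562611077.
P = 133.125 / 0.562611077 ≈ 236.62.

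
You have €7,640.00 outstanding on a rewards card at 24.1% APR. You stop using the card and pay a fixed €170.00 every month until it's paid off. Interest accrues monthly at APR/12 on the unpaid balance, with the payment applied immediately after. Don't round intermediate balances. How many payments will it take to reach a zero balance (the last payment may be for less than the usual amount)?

118 payments

Monthly rate r = 24.1%/12 = 2.00833% = 0.0200833.
Recurrence: B ← B·(1+r) − €170.00.
Month 1: interest €153.44; balance after payment €7,623.44.
Month 2: interest €153.10; balance after payment €7,606.54.
Closed form: n = −ln(1 − rB₀/P)/ln(1+r) = −ln(0.097431)/ln(1.02008) ≈ 117.108, so the balance reaches zero during payment 118.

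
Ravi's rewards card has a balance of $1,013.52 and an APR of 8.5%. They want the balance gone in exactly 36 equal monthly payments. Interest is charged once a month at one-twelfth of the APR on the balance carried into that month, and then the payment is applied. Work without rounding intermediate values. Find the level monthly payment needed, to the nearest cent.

$31.99

Monthly rate r = 8.5%/12 = 0.708333% = 0.00708333.
Level-payment amortization: P = B₀·r / (1 − (1+r)^(−n)) = 1013.52·0.00708333 / (1 − 1.00708^(−36)).
Denominator 1 − (1+r)^(−36) = 0.22438663.
P = 7.1791 / 0.22438663 ≈ 31.99.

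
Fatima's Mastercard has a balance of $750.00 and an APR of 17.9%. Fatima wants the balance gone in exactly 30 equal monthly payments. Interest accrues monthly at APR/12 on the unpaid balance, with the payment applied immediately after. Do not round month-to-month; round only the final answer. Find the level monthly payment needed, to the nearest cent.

Monthly rate r = 17.9%/12 = 1.49167% = 0.0149167.
Level-payment amortization: P = B₀·r / (1 − (1+r)^(−n)) = 750.00·0.0149167 / (1 − 1.01492^(−30)).
Denominator 1 − (1+r)^(−30) = 0.358659794.
P = 11.1875 / 0.358659794 ≈ 31.19.

$31.19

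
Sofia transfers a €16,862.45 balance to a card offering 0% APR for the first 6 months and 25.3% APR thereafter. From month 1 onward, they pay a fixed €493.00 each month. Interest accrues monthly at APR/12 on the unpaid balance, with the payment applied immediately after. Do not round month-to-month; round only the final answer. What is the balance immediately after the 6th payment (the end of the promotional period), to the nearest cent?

€13,904.45

Promo months 1–6 at r₀ = 0%/12 = 0; months 7+ at r₁ = 25.3%/12 = 0.0210833.
After month 6 (no interest yet): B = €16,862.45 − 6·€493.00 = €13,904.45.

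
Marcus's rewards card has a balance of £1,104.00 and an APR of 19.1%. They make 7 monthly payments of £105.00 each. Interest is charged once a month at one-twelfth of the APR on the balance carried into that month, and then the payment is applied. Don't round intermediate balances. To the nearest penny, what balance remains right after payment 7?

£461.99

Monthly rate r = 19.1%/12 = 1.59167% = 0.0159167.
Each month: B ← B·(1+r) − £105.00.
Month 1: interest £17.57; balance after payment £1,016.57.
Month 2: interest £16.18; balance after payment £927.75.
Month 3: interest £14.77; balance after payment £837.52.
Month 4: interest £13.33; balance after payment £745.85.
Month 5: interest £11.87; balance after payment £652.72.
Month 6: interest £10.39; balance after payment £558.11.
Month 7: interest £8.88; balance after payment £461.99.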